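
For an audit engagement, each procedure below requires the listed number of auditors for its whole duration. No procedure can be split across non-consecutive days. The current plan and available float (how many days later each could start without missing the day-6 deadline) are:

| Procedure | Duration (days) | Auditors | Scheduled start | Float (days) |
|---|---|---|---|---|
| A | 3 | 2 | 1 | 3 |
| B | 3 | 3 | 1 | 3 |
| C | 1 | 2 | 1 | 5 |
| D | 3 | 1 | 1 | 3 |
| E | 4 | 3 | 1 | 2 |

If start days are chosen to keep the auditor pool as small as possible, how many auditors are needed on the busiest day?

Early-start (A@1, B@1, C@1, D@1, E@1) gives peak 11: d1:11  d2:9  d3:9  d4:3  d5:0  d6:0.
Shift B→4, E→2.
Schedule A@1, B@4, C@1, D@1, E@2: d1:5  d2:6  d3:6  d4:6  d5:6  d6:3 — peak 6.
Total auditor-days = 32 over 6 days ⇒ peak ≥ ⌈32/6⌉ = 6, so 6 is optimal.

6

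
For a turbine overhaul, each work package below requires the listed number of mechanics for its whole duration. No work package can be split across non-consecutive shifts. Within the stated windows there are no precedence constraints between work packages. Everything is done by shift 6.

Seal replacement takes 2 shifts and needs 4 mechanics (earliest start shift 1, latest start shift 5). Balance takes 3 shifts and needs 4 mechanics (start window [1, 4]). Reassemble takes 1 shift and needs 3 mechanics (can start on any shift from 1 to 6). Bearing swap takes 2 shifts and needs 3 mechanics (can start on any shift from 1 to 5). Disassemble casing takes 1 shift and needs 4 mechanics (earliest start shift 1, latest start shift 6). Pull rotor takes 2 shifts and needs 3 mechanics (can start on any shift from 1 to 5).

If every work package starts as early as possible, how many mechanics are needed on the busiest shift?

Early-start schedule: Seal replacement@1, Balance@1, Reassemble@1, Bearing swap@1, Disassemble casing@1, Pull rotor@1.
Load per shift: shift 1: 21, shift 2: 14, shift 3: 4, shift 4: 0, shift 5: 0, shift 6: 0.
Peak is 21.

21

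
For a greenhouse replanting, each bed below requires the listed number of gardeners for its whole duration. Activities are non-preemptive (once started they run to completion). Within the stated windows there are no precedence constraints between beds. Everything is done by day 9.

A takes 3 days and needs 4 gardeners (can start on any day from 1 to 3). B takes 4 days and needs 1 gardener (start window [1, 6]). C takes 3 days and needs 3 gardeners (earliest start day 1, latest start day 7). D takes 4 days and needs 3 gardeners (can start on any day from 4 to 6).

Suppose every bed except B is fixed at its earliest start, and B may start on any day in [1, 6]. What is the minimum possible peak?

B@1: d1:8  d2:8  d3:8  d4:4  d5:3  d6:3  d7:3  d8:0  d9:0 → peak 8
B@2: d1:7  d2:8  d3:8  d4:4  d5:4  d6:3  d7:3  d8:0  d9:0 → peak 8
B@3: d1:7  d2:7  d3:8  d4:4  d5:4  d6:4  d7:3  d8:0  d9:0 → peak 8
B@4: d1:7  d2:7  d3:7  d4:4  d5:4  d6:4  d7:4  d8:0  d9:0 → peak 7
B@5: d1:7  d2:7  d3:7  d4:3  d5:4  d6:4  d7:4  d8:1  d9:0 → peak 7
B@6: d1:7  d2:7  d3:7  d4:3  d5:3  d6:4  d7:4  d8:1  d9:1 → peak 7
Best is B@4, peak 7.

7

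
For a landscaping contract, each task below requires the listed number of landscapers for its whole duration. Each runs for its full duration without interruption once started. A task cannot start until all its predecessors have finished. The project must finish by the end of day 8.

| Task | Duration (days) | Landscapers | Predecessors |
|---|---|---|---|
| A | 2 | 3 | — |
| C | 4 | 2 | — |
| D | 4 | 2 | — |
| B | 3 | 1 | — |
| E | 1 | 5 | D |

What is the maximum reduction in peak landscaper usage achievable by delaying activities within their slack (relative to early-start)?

3

Early-start peak: d1:8  d2:8  d3:5  d4:4  d5:5  d6:0  d7:0  d8:0 ⇒ 8.
Leveled (A@1, C@1, D@3, B@3, E@7): d1:5  d2:5  d3:5  d4:5  d5:3  d6:2  d7:5  d8:0 ⇒ 5.
Reduction 8 − 5 = 3.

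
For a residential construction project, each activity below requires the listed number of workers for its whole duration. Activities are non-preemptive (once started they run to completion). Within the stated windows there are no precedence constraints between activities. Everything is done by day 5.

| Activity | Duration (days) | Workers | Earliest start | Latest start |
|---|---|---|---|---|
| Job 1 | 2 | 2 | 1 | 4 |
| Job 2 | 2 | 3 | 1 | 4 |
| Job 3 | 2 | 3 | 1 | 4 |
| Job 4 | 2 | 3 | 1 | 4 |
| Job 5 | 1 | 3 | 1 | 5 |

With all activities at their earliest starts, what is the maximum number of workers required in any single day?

Early-start schedule: Job 1@1, Job 2@1, Job 3@1, Job 4@1, Job 5@1.
Load per day: day 1: 14, day 2: 11, day 3: 0, day 4: 0, day 5: 0.
Peak is 14.

14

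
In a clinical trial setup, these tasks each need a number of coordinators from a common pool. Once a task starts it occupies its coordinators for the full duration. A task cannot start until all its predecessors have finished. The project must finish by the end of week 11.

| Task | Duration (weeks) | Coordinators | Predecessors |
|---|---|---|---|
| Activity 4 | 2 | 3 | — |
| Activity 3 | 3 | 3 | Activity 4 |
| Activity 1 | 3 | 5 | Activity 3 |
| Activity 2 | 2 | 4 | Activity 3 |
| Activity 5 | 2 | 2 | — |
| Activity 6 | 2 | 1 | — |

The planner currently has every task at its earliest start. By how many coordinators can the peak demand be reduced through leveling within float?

Early-start peak: w1:6  w2:6  w3:3  w4:3  w5:3  w6:9  w7:9  w8:5  w9:0  w10:0  w11:0 ⇒ 9.
Leveled (Activity 4@1, Activity 3@3, Activity 1@6, Activity 2@9, Activity 5@1, Activity 6@3): w1:5  w2:5  w3:4  w4:4  w5:3  w6:5  w7:5  w8:5  w9:4  w10:4  w11:0 ⇒ 5.
Reduction 9 − 5 = 4.

4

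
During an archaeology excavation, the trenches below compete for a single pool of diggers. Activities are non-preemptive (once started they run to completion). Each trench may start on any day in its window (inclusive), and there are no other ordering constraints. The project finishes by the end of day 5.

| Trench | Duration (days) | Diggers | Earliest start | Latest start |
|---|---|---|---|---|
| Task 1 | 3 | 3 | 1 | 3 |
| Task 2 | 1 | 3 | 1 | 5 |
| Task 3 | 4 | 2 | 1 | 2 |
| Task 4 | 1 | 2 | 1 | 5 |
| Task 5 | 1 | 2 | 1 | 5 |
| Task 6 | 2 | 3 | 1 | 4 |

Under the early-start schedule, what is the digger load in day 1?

15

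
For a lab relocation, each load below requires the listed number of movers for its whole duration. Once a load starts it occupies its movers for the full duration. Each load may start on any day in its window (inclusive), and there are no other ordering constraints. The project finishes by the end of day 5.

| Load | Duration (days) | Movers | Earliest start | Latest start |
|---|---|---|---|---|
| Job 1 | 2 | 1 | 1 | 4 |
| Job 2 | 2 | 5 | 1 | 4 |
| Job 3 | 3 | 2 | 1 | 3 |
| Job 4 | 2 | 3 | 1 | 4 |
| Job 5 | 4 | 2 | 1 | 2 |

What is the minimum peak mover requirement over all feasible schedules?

Early-start (Job 1@1, Job 2@1, Job 3@1, Job 4@1, Job 5@1) gives peak 13: d1:13  d2:13  d3:4  d4:2  d5:0.
Shift Job 3→3, Job 4→3.
Schedule Job 1@1, Job 2@1, Job 3@3, Job 4@3, Job 5@1: d1:8  d2:8  d3:7  d4:7  d5:2 — peak 8.

8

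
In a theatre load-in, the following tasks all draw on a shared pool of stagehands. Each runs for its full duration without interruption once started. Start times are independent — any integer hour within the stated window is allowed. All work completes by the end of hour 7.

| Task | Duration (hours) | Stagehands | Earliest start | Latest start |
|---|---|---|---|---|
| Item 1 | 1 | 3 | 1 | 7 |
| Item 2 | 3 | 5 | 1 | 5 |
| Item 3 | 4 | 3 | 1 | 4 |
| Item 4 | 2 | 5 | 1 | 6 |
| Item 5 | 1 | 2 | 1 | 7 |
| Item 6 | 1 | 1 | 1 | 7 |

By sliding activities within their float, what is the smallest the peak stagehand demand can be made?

8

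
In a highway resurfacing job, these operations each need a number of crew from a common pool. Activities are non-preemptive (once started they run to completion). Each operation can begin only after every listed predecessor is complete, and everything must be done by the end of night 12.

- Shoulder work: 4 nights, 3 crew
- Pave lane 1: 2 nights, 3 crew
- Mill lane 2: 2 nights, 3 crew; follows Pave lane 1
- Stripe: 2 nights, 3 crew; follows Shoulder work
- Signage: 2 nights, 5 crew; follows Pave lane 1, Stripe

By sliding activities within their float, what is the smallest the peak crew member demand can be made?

5

Early-start (Shoulder work@1, Pave lane 1@1, Mill lane 2@3, Stripe@5, Signage@7) gives peak 6: n1:6  n2:6  n3:6  n4:6  n5:3  n6:3  n7:5  n8:5  n9:0  n10:0  n11:0  n12:0.
Shift Pave lane 1→5, Mill lane 2→7, Stripe→9, Signage→11.
Schedule Shoulder work@1, Pave lane 1@5, Mill lane 2@7, Stripe@9, Signage@11: n1:3  n2:3  n3:3  n4:3  n5:3  n6:3  n7:3  n8:3  n9:3  n10:3  n11:5  n12:5 — peak 5.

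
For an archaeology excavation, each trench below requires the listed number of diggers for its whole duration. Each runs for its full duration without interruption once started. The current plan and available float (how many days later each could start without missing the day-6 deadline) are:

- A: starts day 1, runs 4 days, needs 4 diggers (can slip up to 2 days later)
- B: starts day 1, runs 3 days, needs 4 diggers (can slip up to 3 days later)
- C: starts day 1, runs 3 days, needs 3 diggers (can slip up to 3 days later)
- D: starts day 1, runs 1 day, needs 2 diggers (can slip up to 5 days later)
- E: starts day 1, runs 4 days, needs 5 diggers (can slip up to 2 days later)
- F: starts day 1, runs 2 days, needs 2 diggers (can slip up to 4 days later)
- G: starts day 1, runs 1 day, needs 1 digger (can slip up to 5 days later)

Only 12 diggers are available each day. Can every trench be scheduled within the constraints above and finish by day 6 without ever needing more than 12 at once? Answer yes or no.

no

The minimum achievable peak is 13; 12 < 13, so no feasible schedule stays within the cap.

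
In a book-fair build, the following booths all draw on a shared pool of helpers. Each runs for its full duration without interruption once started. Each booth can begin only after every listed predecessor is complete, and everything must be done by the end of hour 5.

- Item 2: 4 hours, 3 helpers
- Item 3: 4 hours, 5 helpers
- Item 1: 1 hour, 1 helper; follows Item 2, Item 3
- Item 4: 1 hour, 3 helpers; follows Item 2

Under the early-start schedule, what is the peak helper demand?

8

Early-start schedule: Item 2@1, Item 3@1, Item 1@5, Item 4@5.
Load per hour: hour 1: 8, hour 2: 8, hour 3: 8, hour 4: 8, hour 5: 4.
Peak is 8.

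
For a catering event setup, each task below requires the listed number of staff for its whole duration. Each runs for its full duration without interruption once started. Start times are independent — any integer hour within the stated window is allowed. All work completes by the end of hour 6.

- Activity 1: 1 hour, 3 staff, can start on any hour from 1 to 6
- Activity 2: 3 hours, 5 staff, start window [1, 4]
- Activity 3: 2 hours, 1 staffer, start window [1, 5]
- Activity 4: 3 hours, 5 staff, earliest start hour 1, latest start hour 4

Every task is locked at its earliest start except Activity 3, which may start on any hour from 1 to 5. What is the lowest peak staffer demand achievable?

Activity 3@1: h1:14  h2:11  h3:10  h4:0  h5:0  h6:0 → peak 14
Activity 3@2: h1:13  h2:11  h3:11  h4:0  h5:0  h6:0 → peak 13
Activity 3@3: h1:13  h2:10  h3:11  h4:1  h5:0  h6:0 → peak 13
Activity 3@4: h1:13  h2:10  h3:10  h4:1  h5:1  h6:0 → peak 13
Activity 3@5: h1:13  h2:10  h3:10  h4:0  h5:1  h6:1 → peak 13
Best is Activity 3@2, peak 13.

13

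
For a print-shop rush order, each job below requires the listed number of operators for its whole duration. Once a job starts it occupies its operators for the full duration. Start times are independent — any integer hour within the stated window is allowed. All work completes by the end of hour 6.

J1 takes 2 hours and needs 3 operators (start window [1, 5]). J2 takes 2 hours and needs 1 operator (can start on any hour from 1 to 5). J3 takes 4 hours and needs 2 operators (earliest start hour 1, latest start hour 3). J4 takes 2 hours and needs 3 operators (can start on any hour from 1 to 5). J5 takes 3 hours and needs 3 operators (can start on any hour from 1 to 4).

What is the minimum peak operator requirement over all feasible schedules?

Early-start (J1@1, J2@1, J3@1, J4@1, J5@1) gives peak 12: h1:12  h2:12  h3:5  h4:2  h5:0  h6:0.
Shift J4→5, J5→3.
Schedule J1@1, J2@1, J3@1, J4@5, J5@3: h1:6  h2:6  h3:5  h4:5  h5:6  h6:3 — peak 6.
Total operator-hours = 31 over 6 hours ⇒ peak ≥ ⌈31/6⌉ = 6, so 6 is optimal.

6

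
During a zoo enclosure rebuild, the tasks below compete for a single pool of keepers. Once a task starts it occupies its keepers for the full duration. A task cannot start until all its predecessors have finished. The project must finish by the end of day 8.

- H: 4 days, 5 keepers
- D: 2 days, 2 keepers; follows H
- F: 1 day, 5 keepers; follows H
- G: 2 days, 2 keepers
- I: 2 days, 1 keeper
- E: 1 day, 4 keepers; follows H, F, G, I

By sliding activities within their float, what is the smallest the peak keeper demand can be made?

5

Early-start (H@1, D@5, F@5, G@1, I@1, E@6) gives peak 8: d1:8  d2:8  d3:5  d4:5  d5:7  d6:6  d7:0  d8:0.
Shift F→7, G→5, I→5, E→8.
Schedule H@1, D@5, F@7, G@5, I@5, E@8: d1:5  d2:5  d3:5  d4:5  d5:5  d6:5  d7:5  d8:4 — peak 5.
Total keeper-days = 39 over 8 days ⇒ peak ≥ ⌈39/8⌉ = 5, so 5 is optimal.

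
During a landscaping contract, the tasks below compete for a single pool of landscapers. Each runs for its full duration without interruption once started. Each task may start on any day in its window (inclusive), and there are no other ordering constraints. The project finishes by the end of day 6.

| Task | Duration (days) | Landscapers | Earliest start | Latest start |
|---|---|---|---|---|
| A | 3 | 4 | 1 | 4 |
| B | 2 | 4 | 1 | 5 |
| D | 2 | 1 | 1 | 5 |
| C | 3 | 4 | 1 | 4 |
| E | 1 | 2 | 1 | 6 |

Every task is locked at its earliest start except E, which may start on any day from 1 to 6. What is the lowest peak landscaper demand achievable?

13

E@1: d1:15  d2:13  d3:8  d4:0  d5:0  d6:0 → peak 15
E@2: d1:13  d2:15  d3:8  d4:0  d5:0  d6:0 → peak 15
E@3: d1:13  d2:13  d3:10  d4:0  d5:0  d6:0 → peak 13
E@4: d1:13  d2:13  d3:8  d4:2  d5:0  d6:0 → peak 13
E@5: d1:13  d2:13  d3:8  d4:0  d5:2  d6:0 → peak 13
E@6: d1:13  d2:13  d3:8  d4:0  d5:0  d6:2 → peak 13
Best is E@3, peak 13.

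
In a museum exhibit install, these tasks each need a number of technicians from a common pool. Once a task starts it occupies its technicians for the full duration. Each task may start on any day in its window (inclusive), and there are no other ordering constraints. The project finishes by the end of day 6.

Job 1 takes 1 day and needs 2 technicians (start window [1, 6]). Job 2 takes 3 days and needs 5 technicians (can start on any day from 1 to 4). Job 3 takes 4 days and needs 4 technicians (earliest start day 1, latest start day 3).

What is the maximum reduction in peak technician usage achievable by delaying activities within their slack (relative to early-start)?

2

Early-start peak: d1:11  d2:9  d3:9  d4:4  d5:0  d6:0 ⇒ 11.
Leveled (Job 1@1, Job 2@1, Job 3@2): d1:7  d2:9  d3:9  d4:4  d5:4  d6:0 ⇒ 9.
Reduction 11 − 9 = 2.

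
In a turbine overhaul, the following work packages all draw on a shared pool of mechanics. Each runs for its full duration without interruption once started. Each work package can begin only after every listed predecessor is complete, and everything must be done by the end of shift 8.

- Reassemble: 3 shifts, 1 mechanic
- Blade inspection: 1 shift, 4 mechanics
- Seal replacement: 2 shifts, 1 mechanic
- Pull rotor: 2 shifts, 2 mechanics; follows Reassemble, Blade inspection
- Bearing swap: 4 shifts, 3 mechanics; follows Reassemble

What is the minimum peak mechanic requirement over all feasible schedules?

5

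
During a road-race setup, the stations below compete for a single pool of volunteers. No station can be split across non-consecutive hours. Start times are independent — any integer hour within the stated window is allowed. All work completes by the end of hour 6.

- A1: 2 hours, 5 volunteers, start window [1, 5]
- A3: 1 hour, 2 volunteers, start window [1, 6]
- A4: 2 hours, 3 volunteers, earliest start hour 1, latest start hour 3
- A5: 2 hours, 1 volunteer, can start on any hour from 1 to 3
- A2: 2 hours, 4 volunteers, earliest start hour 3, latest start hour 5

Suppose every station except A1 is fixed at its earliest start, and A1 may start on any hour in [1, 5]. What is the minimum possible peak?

6

A1@1: h1:11  h2:9  h3:4  h4:4  h5:0  h6:0 → peak 11
A1@2: h1:6  h2:9  h3:9  h4:4  h5:0  h6:0 → peak 9
A1@3: h1:6  h2:4  h3:9  h4:9  h5:0  h6:0 → peak 9
A1@4: h1:6  h2:4  h3:4  h4:9  h5:5  h6:0 → peak 9
A1@5: h1:6  h2:4  h3:4  h4:4  h5:5  h6:5 → peak 6
Best is A1@5, peak 6.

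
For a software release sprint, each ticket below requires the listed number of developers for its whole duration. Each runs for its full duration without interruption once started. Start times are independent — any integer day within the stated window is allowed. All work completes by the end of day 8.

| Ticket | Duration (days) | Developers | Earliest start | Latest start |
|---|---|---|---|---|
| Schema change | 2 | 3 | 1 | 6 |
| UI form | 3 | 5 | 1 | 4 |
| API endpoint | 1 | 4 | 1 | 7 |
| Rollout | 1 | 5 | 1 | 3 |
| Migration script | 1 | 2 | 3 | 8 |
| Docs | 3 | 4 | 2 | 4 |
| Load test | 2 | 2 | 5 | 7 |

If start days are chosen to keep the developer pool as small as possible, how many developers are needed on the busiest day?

Early-start (Schema change@1, UI form@1, API endpoint@1, Rollout@1, Migration script@3, Docs@2, Load test@5) gives peak 17: d1:17  d2:12  d3:11  d4:4  d5:2  d6:2  d7:0  d8:0.
Shift UI form→2, API endpoint→3, Migration script→5, Docs→4.
Schedule Schema change@1, UI form@2, API endpoint@3, Rollout@1, Migration script@5, Docs@4, Load test@5: d1:8  d2:8  d3:9  d4:9  d5:8  d6:6  d7:0  d8:0 — peak 9.

9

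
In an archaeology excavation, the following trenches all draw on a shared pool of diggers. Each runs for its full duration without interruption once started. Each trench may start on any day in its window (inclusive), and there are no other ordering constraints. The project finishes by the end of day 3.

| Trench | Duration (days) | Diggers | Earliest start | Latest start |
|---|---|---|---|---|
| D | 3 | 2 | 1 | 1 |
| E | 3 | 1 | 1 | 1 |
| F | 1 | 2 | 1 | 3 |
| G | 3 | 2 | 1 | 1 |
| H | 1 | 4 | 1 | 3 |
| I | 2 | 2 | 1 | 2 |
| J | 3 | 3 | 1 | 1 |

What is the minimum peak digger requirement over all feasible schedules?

12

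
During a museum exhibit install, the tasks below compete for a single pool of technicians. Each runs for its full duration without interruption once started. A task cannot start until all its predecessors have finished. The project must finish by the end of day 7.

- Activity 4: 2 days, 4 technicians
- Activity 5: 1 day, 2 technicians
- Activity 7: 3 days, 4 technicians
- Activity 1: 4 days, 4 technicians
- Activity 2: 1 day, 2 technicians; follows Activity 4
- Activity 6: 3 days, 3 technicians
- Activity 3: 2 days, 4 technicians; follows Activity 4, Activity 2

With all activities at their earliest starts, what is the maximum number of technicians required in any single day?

Early-start schedule: Activity 4@1, Activity 5@1, Activity 7@1, Activity 1@1, Activity 2@3, Activity 6@1, Activity 3@4.
Load per day: day 1: 17, day 2: 15, day 3: 13, day 4: 8, day 5: 4, day 6: 0, day 7: 0.
Peak is 17.

17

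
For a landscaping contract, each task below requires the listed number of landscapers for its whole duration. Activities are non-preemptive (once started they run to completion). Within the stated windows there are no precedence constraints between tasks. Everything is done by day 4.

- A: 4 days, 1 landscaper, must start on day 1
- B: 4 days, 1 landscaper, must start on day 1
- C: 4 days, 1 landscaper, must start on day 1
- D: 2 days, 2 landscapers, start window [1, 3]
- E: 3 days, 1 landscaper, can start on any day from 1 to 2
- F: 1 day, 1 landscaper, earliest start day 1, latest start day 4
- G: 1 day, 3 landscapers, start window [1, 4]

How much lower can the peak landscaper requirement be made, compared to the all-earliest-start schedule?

Early-start peak: d1:10  d2:6  d3:4  d4:3 ⇒ 10.
Leveled (A@1, B@1, C@1, D@1, E@1, F@3, G@4): d1:6  d2:6  d3:5  d4:6 ⇒ 6.
Reduction 10 − 6 = 4.

4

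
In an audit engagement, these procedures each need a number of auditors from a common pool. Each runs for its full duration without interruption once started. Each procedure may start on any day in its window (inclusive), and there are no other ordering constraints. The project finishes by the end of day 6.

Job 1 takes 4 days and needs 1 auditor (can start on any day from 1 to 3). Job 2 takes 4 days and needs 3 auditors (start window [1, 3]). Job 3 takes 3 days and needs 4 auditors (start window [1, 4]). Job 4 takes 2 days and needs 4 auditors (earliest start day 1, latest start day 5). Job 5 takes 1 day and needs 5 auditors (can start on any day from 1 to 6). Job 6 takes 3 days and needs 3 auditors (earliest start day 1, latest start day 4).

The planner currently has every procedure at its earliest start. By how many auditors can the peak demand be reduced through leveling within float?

10

Early-start peak: d1:20  d2:15  d3:11  d4:4  d5:0  d6:0 ⇒ 20.
Leveled (Job 1@1, Job 2@2, Job 3@1, Job 4@5, Job 5@1, Job 6@4): d1:10  d2:8  d3:8  d4:7  d5:10  d6:7 ⇒ 10.
Reduction 20 − 10 = 10.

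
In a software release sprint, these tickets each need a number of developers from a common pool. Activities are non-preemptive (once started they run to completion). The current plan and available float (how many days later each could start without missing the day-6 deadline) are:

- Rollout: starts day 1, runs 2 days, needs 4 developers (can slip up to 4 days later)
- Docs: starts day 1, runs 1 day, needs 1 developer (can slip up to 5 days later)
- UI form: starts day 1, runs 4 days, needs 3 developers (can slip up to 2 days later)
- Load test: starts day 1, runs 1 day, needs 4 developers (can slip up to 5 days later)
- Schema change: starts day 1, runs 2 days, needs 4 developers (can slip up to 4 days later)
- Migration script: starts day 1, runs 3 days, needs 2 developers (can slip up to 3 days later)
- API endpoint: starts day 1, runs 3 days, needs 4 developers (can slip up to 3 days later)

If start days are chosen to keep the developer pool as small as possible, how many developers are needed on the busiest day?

Early-start (Rollout@1, Docs@1, UI form@1, Load test@1, Schema change@1, Migration script@1, API endpoint@1) gives peak 22: d1:22  d2:17  d3:9  d4:3  d5:0  d6:0.
Shift Load test→3, Schema change→5, Migration script→2, API endpoint→4.
Schedule Rollout@1, Docs@1, UI form@1, Load test@3, Schema change@5, Migration script@2, API endpoint@4: d1:8  d2:9  d3:9  d4:9  d5:8  d6:8 — peak 9.
Total developer-days = 51 over 6 days ⇒ peak ≥ ⌈51/6⌉ = 9, so 9 is optimal.

9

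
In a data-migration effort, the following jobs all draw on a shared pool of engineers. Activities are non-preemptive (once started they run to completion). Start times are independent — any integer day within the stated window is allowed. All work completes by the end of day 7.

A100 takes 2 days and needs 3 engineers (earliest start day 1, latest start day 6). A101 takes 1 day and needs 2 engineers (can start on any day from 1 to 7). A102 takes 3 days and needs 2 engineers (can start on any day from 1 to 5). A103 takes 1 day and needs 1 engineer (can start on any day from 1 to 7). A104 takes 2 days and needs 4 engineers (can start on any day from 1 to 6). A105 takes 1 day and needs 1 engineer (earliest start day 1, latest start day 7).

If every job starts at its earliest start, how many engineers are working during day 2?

9

At early start, day 2 has: A100, A102, A104.
Demand: 3 + 2 + 4 = 9.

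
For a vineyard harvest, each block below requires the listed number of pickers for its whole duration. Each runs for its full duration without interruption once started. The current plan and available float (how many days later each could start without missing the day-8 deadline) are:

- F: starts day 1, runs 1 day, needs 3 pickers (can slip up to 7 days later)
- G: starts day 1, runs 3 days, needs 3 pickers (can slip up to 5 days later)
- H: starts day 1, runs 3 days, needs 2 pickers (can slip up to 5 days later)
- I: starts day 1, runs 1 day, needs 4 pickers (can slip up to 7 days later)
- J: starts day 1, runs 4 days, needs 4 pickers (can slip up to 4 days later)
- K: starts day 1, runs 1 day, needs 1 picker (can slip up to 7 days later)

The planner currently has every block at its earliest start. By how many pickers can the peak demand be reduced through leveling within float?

11

Early-start peak: d1:17  d2:9  d3:9  d4:4  d5:0  d6:0  d7:0  d8:0 ⇒ 17.
Leveled (F@1, G@1, H@2, I@4, J@5, K@2): d1:6  d2:6  d3:5  d4:6  d5:4  d6:4  d7:4  d8:4 ⇒ 6.
Reduction 17 − 6 = 11.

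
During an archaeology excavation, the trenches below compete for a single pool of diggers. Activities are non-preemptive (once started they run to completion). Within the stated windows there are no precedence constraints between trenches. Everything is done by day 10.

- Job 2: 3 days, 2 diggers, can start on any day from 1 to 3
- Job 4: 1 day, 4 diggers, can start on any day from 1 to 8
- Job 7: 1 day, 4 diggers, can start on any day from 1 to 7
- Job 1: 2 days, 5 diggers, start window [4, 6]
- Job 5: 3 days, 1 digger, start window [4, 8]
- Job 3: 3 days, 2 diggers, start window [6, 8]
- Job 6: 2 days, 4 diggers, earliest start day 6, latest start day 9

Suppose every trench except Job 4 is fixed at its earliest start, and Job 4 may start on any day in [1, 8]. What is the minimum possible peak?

7

Job 4@1: d1:10  d2:2  d3:2  d4:6  d5:6  d6:7  d7:6  d8:2  d9:0  d10:0 → peak 10
Job 4@2: d1:6  d2:6  d3:2  d4:6  d5:6  d6:7  d7:6  d8:2  d9:0  d10:0 → peak 7
Job 4@3: d1:6  d2:2  d3:6  d4:6  d5:6  d6:7  d7:6  d8:2  d9:0  d10:0 → peak 7
Job 4@4: d1:6  d2:2  d3:2  d4:10  d5:6  d6:7  d7:6  d8:2  d9:0  d10:0 → peak 10
Job 4@5: d1:6  d2:2  d3:2  d4:6  d5:10  d6:7  d7:6  d8:2  d9:0  d10:0 → peak 10
Job 4@6: d1:6  d2:2  d3:2  d4:6  d5:6  d6:11  d7:6  d8:2  d9:0  d10:0 → peak 11
Job 4@7: d1:6  d2:2  d3:2  d4:6  d5:6  d6:7  d7:10  d8:2  d9:0  d10:0 → peak 10
Job 4@8: d1:6  d2:2  d3:2  d4:6  d5:6  d6:7  d7:6  d8:6  d9:0  d10:0 → peak 7
Best is Job 4@2, peak 7.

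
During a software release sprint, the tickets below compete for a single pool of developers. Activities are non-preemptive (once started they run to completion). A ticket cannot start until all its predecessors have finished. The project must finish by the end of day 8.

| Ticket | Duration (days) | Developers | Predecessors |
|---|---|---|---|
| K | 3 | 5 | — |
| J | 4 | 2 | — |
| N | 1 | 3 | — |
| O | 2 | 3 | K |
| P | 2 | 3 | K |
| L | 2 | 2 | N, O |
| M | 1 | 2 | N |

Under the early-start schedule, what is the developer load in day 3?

At early start, day 3 has: K, J.
Demand: 5 + 2 = 7.

7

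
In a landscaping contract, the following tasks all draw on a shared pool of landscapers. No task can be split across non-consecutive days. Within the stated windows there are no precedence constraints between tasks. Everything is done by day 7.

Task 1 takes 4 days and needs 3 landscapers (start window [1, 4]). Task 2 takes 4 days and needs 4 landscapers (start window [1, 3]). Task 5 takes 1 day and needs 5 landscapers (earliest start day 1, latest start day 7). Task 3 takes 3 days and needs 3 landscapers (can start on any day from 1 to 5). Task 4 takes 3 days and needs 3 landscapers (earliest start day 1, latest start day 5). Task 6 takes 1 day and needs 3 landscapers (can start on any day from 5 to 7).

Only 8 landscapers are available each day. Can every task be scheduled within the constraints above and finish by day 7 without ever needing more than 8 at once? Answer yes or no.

The minimum achievable peak is 9; 8 < 9, so no feasible schedule stays within the cap.

no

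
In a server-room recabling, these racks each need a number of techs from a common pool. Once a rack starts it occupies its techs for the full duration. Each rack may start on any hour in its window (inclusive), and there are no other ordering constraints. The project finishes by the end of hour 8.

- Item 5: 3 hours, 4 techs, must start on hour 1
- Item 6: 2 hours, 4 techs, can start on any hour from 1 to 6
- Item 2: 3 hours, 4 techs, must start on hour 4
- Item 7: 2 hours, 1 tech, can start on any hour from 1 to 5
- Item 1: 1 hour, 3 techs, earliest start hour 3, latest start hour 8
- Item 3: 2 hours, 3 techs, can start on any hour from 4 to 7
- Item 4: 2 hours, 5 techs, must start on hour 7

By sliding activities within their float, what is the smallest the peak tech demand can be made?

8

Early-start (Item 5@1, Item 6@1, Item 2@4, Item 7@1, Item 1@3, Item 3@4, Item 4@7) gives peak 9: h1:9  h2:9  h3:7  h4:7  h5:7  h6:4  h7:5  h8:5.
Shift Item 7→3.
Schedule Item 5@1, Item 6@1, Item 2@4, Item 7@3, Item 1@3, Item 3@4, Item 4@7: h1:8  h2:8  h3:8  h4:8  h5:7  h6:4  h7:5  h8:5 — peak 8.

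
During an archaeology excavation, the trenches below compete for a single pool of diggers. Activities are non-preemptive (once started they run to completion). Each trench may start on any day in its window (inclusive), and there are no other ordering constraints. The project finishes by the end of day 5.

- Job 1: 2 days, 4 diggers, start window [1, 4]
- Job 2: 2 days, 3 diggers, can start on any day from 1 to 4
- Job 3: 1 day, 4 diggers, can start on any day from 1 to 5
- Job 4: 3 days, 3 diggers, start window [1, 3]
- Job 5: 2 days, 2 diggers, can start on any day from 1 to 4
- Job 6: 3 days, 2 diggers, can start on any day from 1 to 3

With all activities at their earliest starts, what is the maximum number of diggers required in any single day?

Early-start schedule: Job 1@1, Job 2@1, Job 3@1, Job 4@1, Job 5@1, Job 6@1.
Load per day: day 1: 18, day 2: 14, day 3: 5, day 4: 0, day 5: 0.
Peak is 18.

18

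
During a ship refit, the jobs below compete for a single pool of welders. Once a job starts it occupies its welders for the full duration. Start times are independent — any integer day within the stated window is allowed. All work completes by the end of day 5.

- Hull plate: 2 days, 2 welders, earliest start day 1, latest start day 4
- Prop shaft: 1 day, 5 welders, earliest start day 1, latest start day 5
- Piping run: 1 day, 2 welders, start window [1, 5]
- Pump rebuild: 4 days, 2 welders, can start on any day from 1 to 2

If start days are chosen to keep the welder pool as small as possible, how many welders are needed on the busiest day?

5

Early-start (Hull plate@1, Prop shaft@1, Piping run@1, Pump rebuild@1) gives peak 11: d1:11  d2:4  d3:2  d4:2  d5:0.
Shift Prop shaft→5, Piping run→3.
Schedule Hull plate@1, Prop shaft@5, Piping run@3, Pump rebuild@1: d1:4  d2:4  d3:4  d4:2  d5:5 — peak 5.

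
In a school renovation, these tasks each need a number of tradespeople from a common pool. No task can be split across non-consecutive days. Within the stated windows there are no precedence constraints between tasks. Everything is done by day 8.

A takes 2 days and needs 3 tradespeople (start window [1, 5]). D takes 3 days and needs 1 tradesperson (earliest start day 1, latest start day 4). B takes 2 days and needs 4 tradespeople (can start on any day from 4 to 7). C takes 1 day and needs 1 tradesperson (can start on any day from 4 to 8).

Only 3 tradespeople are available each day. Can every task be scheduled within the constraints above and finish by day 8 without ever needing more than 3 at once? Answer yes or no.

The minimum achievable peak is 4; 3 < 4, so no feasible schedule stays within the cap.

no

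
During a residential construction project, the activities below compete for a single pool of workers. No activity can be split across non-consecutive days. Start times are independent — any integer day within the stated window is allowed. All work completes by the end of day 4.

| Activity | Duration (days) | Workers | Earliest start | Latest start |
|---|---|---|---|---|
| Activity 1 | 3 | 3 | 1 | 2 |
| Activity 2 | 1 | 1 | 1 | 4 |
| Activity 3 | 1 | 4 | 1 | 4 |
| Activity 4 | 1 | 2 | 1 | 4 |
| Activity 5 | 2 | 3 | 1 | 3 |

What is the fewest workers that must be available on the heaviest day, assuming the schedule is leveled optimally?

6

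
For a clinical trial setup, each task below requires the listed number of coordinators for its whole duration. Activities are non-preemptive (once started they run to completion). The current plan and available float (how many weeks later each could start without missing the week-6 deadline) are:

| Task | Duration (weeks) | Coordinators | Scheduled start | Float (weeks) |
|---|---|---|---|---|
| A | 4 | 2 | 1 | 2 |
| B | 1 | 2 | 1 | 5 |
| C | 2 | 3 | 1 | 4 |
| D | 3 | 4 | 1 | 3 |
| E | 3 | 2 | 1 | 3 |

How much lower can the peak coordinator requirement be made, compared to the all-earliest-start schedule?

Early-start peak: w1:13  w2:11  w3:8  w4:2  w5:0  w6:0 ⇒ 13.
Leveled (A@1, B@4, C@5, D@1, E@4): w1:6  w2:6  w3:6  w4:6  w5:5  w6:5 ⇒ 6.
Reduction 13 − 6 = 7.

7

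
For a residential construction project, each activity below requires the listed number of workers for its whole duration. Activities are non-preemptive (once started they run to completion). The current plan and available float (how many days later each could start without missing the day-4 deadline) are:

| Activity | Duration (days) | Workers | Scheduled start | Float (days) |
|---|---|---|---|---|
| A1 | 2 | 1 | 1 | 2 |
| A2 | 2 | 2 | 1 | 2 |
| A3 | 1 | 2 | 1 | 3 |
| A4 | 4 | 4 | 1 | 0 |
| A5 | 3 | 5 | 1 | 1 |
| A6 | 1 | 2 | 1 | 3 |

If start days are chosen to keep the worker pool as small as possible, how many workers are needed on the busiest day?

Early-start (A1@1, A2@1, A3@1, A4@1, A5@1, A6@1) gives peak 16: d1:16  d2:12  d3:9  d4:4.
Shift A2→3, A5→2.
Schedule A1@1, A2@3, A3@1, A4@1, A5@2, A6@1: d1:9  d2:10  d3:11  d4:11 — peak 11.
Total worker-days = 41 over 4 days ⇒ peak ≥ ⌈41/4⌉ = 11, so 11 is optimal.

11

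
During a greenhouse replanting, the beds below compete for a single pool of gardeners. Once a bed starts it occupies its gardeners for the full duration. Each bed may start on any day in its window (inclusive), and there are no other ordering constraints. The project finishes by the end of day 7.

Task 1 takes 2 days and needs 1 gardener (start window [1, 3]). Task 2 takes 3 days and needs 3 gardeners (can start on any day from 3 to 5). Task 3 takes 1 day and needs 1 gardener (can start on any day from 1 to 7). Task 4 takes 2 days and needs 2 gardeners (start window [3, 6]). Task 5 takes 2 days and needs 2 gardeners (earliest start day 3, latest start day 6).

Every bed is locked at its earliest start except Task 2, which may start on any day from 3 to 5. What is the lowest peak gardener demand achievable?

4

Task 2@3: d1:2  d2:1  d3:7  d4:7  d5:3  d6:0  d7:0 → peak 7
Task 2@4: d1:2  d2:1  d3:4  d4:7  d5:3  d6:3  d7:0 → peak 7
Task 2@5: d1:2  d2:1  d3:4  d4:4  d5:3  d6:3  d7:3 → peak 4
Best is Task 2@5, peak 4.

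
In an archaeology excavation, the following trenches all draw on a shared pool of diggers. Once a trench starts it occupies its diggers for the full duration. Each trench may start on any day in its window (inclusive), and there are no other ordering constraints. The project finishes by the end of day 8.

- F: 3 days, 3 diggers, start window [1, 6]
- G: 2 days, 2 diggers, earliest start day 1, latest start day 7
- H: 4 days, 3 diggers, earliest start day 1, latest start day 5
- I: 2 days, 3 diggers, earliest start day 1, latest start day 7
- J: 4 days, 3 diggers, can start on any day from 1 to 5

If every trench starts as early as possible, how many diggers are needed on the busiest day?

14

Early-start schedule: F@1, G@1, H@1, I@1, J@1.
Load per day: day 1: 14, day 2: 14, day 3: 9, day 4: 6, day 5: 0, day 6: 0, day 7: 0, day 8: 0.
Peak is 14.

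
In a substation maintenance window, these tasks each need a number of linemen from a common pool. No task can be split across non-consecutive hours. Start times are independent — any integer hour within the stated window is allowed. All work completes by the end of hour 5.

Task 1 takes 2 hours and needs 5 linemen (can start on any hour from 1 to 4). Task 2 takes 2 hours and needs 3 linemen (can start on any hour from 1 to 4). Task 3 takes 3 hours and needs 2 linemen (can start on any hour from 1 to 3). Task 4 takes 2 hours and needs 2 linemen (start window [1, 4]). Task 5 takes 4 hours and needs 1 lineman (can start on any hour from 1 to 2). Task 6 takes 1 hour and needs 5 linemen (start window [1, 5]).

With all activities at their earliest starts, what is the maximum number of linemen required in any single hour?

18

Early-start schedule: Task 1@1, Task 2@1, Task 3@1, Task 4@1, Task 5@1, Task 6@1.
Load per hour: hour 1: 18, hour 2: 13, hour 3: 3, hour 4: 1, hour 5: 0.
Peak is 18.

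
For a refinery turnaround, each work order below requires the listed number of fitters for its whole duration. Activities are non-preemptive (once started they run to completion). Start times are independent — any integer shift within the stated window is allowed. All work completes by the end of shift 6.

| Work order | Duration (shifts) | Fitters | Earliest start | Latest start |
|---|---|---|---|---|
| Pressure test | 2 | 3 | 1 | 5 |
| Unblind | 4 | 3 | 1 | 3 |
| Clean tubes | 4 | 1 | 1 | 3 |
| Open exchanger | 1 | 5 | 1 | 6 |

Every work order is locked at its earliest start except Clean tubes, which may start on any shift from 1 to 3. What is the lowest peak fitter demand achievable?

Clean tubes@1: s1:12  s2:7  s3:4  s4:4  s5:0  s6:0 → peak 12
Clean tubes@2: s1:11  s2:7  s3:4  s4:4  s5:1  s6:0 → peak 11
Clean tubes@3: s1:11  s2:6  s3:4  s4:4  s5:1  s6:1 → peak 11
Best is Clean tubes@2, peak 11.

11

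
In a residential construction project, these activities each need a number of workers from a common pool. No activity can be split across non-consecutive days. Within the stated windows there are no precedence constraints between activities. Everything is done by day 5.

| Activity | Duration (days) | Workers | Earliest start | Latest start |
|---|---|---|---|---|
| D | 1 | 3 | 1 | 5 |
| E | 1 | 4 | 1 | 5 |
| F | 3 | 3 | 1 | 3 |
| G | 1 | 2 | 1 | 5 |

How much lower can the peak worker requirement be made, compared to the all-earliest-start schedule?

Early-start peak: d1:12  d2:3  d3:3  d4:0  d5:0 ⇒ 12.
Leveled (D@1, E@2, F@3, G@1): d1:5  d2:4  d3:3  d4:3  d5:3 ⇒ 5.
Reduction 12 − 5 = 7.

7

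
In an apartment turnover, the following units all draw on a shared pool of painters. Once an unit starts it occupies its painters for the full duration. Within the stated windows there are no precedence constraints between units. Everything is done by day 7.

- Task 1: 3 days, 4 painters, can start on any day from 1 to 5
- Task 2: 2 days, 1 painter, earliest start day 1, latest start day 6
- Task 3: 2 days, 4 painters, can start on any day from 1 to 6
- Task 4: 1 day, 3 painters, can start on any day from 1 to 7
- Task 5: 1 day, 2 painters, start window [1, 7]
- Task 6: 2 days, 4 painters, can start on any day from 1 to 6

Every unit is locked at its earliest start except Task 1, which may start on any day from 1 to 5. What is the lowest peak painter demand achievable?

Task 1@1: d1:18  d2:13  d3:4  d4:0  d5:0  d6:0  d7:0 → peak 18
Task 1@2: d1:14  d2:13  d3:4  d4:4  d5:0  d6:0  d7:0 → peak 14
Task 1@3: d1:14  d2:9  d3:4  d4:4  d5:4  d6:0  d7:0 → peak 14
Task 1@4: d1:14  d2:9  d3:0  d4:4  d5:4  d6:4  d7:0 → peak 14
Task 1@5: d1:14  d2:9  d3:0  d4:0  d5:4  d6:4  d7:4 → peak 14
Best is Task 1@2, peak 14.

14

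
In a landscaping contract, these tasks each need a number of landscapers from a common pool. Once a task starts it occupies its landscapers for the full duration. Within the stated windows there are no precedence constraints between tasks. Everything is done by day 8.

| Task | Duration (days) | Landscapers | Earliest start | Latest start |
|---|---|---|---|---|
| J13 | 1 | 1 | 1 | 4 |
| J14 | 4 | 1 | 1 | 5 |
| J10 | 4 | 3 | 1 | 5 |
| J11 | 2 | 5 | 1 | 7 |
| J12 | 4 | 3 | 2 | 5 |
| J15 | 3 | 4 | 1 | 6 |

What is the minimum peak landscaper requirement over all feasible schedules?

8

Early-start (J13@1, J14@1, J10@1, J11@1, J12@2, J15@1) gives peak 16: d1:14  d2:16  d3:11  d4:7  d5:3  d6:0  d7:0  d8:0.
Shift J11→5, J12→5, J15→2.
Schedule J13@1, J14@1, J10@1, J11@5, J12@5, J15@2: d1:5  d2:8  d3:8  d4:8  d5:8  d6:8  d7:3  d8:3 — peak 8.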